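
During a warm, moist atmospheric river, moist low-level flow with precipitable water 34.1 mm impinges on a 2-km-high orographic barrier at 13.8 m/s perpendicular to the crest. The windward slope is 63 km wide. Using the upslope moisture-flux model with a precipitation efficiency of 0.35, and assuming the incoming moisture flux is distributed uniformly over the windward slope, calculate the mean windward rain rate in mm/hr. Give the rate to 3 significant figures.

R ≈ 9.41 mm/hr

Incoming column moisture flux per unit ridge length: F = V × PW = 13.8 × 34.1 = 470.58 mm·m/s.
Spread over the 63 km slope with efficiency ε = 0.35: R = ε·F/W = 0.35 × 470.58 / 63000 m = 2.614e-03 mm/s.
R = 2.614e-03 × 3600 = 9.41 mm/hr.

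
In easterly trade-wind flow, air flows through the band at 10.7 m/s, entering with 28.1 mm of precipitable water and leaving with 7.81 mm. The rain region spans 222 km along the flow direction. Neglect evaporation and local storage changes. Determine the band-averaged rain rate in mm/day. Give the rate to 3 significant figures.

Column moisture flux per unit crosswind length is F = V × PW.
Inflow: F_in = 10.7 × 28.1 = 300.67 mm·m/s
Outflow: F_out = 10.7 × 7.81 = 83.567 mm·m/s
Steady-state rate R = (F_in − F_out)/L = (300.67 − 83.567) / 222000 m = 9.779e-04 mm/s.
R = 9.779e-04 × 3600 × 24 = 84.5 mm/day.

R ≈ 84.5 mm/day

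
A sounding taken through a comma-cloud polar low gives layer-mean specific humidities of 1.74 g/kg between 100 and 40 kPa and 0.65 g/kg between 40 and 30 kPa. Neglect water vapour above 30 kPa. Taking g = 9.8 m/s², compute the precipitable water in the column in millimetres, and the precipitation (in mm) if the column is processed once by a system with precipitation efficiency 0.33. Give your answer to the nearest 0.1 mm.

Precipitable water is the column-integrated vapour mass per unit area: PW = (1/g) Σ q̄ Δp, with q in kg/kg and Δp in Pa (1 kg/m² of water = 1 mm).
Layer 100–40 kPa: Δp = 600 hPa = 60000 Pa, q̄ = 0.00174 kg/kg → 0.00174 × 60000 / 9.8 = 10.65 mm
Layer 40–30 kPa: Δp = 100 hPa = 10000 Pa, q̄ = 0.00065 kg/kg → 0.00065 × 10000 / 9.8 = 0.66 mm
PW = 10.65 + 0.66 = 11.31 ≈ 11.3 mm.
Precipitation = ε × PW = 0.33 × 11.3 = 3.7 mm.

PW ≈ 11.3 mm; precipitation ≈ 3.7 mm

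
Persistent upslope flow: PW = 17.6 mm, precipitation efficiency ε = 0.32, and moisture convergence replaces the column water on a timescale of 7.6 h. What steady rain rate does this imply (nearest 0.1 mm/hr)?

R ≈ 0.7 mm/hr

Each overturning extracts ε × PW = 0.32 × 17.6 = 5.632 mm.
Rate = ε·PW / τ = 5.632 / 7.6 h = 0.7 mm/hr.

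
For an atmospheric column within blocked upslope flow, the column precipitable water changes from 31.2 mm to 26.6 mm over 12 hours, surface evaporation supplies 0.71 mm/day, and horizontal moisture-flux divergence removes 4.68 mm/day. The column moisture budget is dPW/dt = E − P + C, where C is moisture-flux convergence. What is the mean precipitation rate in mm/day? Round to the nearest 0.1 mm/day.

P ≈ 5.2 mm/day

dPW/dt = (26.6 − 31.2) mm / (12/24 day) = -9.200 mm/day.
P = E + C − dPW/dt = 0.71 + (-4.68) − (-9.200) = 5.2 mm/day.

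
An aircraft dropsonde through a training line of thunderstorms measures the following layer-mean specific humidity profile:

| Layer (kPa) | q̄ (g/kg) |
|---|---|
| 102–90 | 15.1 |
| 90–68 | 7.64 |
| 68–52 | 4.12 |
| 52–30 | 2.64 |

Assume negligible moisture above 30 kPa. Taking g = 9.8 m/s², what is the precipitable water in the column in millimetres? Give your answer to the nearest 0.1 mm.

PW ≈ 48.3 mm

Precipitable water is the column-integrated vapour mass per unit area: PW = (1/g) Σ q̄ Δp, with q in kg/kg and Δp in Pa (1 kg/m² of water = 1 mm).
Layer 102–90 kPa: Δp = 120 hPa = 12000 Pa, q̄ = 0.0151 kg/kg → 0.0151 × 12000 / 9.8 = 18.49 mm
Layer 90–68 kPa: Δp = 220 hPa = 22000 Pa, q̄ = 0.00764 kg/kg → 0.00764 × 22000 / 9.8 = 17.15 mm
Layer 68–52 kPa: Δp = 160 hPa = 16000 Pa, q̄ = 0.00412 kg/kg → 0.00412 × 16000 / 9.8 = 6.73 mm
Layer 52–30 kPa: Δp = 220 hPa = 22000 Pa, q̄ = 0.00264 kg/kg → 0.00264 × 22000 / 9.8 = 5.93 mm
PW = 18.49 + 17.15 + 6.73 + 5.93 = 48.30 ≈ 48.3 mm.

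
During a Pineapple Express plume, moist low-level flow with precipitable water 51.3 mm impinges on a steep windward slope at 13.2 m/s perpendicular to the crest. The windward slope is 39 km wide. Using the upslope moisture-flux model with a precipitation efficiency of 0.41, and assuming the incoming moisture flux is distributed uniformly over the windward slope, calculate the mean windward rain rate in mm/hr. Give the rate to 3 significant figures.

Incoming column moisture flux per unit ridge length: F = V × PW = 13.2 × 51.3 = 677.16 mm·m/s.
Spread over the 39 km slope with efficiency ε = 0.41: R = ε·F/W = 0.41 × 677.16 / 39000 m = 7.119e-03 mm/s.
R = 7.119e-03 × 3600 = 25.6 mm/hr.

R ≈ 25.6 mm/hr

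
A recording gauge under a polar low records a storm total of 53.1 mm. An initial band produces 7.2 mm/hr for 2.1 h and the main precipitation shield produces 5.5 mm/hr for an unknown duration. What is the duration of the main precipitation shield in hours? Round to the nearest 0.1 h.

Known phases: 7.2 × 2.1 = 15.12 mm.
Remaining depth = 53.1 − 15.12 = 37.98 mm.
Duration = 37.98 / 5.5 = 6.9 h.

duration ≈ 6.9 h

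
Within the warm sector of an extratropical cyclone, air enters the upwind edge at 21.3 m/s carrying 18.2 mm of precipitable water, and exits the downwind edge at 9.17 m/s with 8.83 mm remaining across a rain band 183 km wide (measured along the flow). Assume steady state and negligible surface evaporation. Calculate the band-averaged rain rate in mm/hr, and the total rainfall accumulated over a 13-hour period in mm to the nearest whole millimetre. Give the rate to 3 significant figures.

R ≈ 6.03 mm/hr; total ≈ 78 mm

Column moisture flux per unit crosswind length is F = V × PW.
Inflow: F_in = 21.3 × 18.2 = 387.66 mm·m/s
Outflow: F_out = 9.17 × 8.83 = 80.9711 mm·m/s
Steady-state rate R = (F_in − F_out)/L = (387.66 − 80.9711) / 183000 m = 1.676e-03 mm/s.
R = 1.676e-03 × 3600 = 6.03 mm/hr.
Over 13 h: total = 6.03 × 13 = 78.39 ≈ 78 mm.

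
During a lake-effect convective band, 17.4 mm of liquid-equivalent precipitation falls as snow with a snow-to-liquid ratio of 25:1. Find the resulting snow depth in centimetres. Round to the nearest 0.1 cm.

Snow depth = liquid × ratio = 17.4 mm × 25 = 435 mm = 43.5 cm.

snow depth ≈ 43.5 cm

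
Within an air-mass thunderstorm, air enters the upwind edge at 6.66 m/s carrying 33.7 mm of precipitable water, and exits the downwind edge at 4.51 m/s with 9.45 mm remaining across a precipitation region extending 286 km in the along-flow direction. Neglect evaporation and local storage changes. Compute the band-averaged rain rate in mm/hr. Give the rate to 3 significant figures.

Column moisture flux per unit crosswind length is F = V × PW.
Inflow: F_in = 6.66 × 33.7 = 224.442 mm·m/s
Outflow: F_out = 4.51 × 9.45 = 42.6195 mm·m/s
Steady-state rate R = (F_in − F_out)/L = (224.442 − 42.6195) / 286000 m = 6.357e-04 mm/s.
R = 6.357e-04 × 3600 = 2.29 mm/hr.

R ≈ 2.29 mm/hr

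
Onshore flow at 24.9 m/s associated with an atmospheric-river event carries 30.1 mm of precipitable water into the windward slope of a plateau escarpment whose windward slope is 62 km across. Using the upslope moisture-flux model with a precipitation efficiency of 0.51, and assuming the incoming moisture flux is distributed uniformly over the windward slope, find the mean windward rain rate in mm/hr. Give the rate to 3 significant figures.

Incoming column moisture flux per unit ridge length: F = V × PW = 24.9 × 30.1 = 749.49 mm·m/s.
Spread over the 62 km slope with efficiency ε = 0.51: R = ε·F/W = 0.51 × 749.49 / 62000 m = 6.165e-03 mm/s.
R = 6.165e-03 × 3600 = 22.2 mm/hr.

R ≈ 22.2 mm/hr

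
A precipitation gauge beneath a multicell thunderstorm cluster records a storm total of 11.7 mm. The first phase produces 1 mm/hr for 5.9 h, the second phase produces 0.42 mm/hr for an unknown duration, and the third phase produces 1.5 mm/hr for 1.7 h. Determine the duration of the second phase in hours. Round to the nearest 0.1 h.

duration ≈ 7.7 h

Known phases: 1 × 5.9 + 1.5 × 1.7 = 5.9 + 2.55 = 8.45 mm.
Remaining depth = 11.7 − 8.45 = 3.25 mm.
Duration = 3.25 / 0.42 = 7.7 h.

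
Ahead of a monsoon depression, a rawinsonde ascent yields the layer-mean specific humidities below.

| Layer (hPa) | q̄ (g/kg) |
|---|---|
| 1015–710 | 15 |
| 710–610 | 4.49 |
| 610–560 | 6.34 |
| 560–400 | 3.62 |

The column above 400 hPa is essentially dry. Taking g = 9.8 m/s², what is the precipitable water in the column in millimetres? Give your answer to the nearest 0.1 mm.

PW ≈ 60.4 mm

Precipitable water is the column-integrated vapour mass per unit area: PW = (1/g) Σ q̄ Δp, with q in kg/kg and Δp in Pa (1 kg/m² of water = 1 mm).
Layer 1015–710 hPa: Δp = 305 hPa = 30500 Pa, q̄ = 0.015 kg/kg → 0.015 × 30500 / 9.8 = 46.68 mm
Layer 710–610 hPa: Δp = 100 hPa = 10000 Pa, q̄ = 0.00449 kg/kg → 0.00449 × 10000 / 9.8 = 4.58 mm
Layer 610–560 hPa: Δp = 50 hPa = 5000 Pa, q̄ = 0.00634 kg/kg → 0.00634 × 5000 / 9.8 = 3.23 mm
Layer 560–400 hPa: Δp = 160 hPa = 16000 Pa, q̄ = 0.00362 kg/kg → 0.00362 × 16000 / 9.8 = 5.91 mm
PW = 46.68 + 4.58 + 3.23 + 5.91 = 60.40 ≈ 60.4 mm.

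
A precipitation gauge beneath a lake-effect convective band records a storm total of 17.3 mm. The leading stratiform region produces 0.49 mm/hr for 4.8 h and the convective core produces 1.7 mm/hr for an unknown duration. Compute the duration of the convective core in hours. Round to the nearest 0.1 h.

Known phases: 0.49 × 4.8 = 2.352 mm.
Remaining depth = 17.3 − 2.352 = 14.948 mm.
Duration = 14.948 / 1.7 = 8.8 h.

duration ≈ 8.8 h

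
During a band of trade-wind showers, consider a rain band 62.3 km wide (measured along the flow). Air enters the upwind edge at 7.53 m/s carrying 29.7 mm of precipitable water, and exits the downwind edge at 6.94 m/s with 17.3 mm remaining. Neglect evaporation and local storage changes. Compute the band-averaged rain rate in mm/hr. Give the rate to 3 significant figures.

Column moisture flux per unit crosswind length is F = V × PW.
Inflow: F_in = 7.53 × 29.7 = 223.641 mm·m/s
Outflow: F_out = 6.94 × 17.3 = 120.062 mm·m/s
Steady-state rate R = (F_in − F_out)/L = (223.641 − 120.062) / 62300 m = 1.663e-03 mm/s.
R = 1.663e-03 × 3600 = 5.99 mm/hr.

R ≈ 5.99 mm/hr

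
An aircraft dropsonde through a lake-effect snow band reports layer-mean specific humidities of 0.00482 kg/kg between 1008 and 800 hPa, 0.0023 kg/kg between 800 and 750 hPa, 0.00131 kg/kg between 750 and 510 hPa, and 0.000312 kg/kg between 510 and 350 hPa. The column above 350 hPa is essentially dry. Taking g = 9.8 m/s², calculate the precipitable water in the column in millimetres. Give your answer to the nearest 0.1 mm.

Precipitable water is the column-integrated vapour mass per unit area: PW = (1/g) Σ q̄ Δp, with q in kg/kg and Δp in Pa (1 kg/m² of water = 1 mm).
Layer 1008–800 hPa: Δp = 208 hPa = 20800 Pa, q̄ = 0.00482 kg/kg → 0.00482 × 20800 / 9.8 = 10.23 mm
Layer 800–750 hPa: Δp = 50 hPa = 5000 Pa, q̄ = 0.0023 kg/kg → 0.0023 × 5000 / 9.8 = 1.17 mm
Layer 750–510 hPa: Δp = 240 hPa = 24000 Pa, q̄ = 0.00131 kg/kg → 0.00131 × 24000 / 9.8 = 3.21 mm
Layer 510–350 hPa: Δp = 160 hPa = 16000 Pa, q̄ = 0.000312 kg/kg → 0.000312 × 16000 / 9.8 = 0.51 mm
PW = 10.23 + 1.17 + 3.21 + 0.51 = 15.12 ≈ 15.1 mm.

PW ≈ 15.1 mm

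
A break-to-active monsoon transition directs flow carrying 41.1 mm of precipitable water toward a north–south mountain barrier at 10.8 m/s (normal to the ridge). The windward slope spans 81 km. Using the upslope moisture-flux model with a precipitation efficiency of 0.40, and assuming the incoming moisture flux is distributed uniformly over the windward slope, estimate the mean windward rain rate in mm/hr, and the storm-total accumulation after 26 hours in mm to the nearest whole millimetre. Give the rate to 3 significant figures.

Incoming column moisture flux per unit ridge length: F = V × PW = 10.8 × 41.1 = 443.88 mm·m/s.
Spread over the 81 km slope with efficiency ε = 0.40: R = ε·F/W = 0.40 × 443.88 / 81000 m = 2.192e-03 mm/s.
R = 2.192e-03 × 3600 = 7.89 mm/hr.
Over 26 h: total = 7.89 × 26 = 205.14 ≈ 205 mm.

R ≈ 7.89 mm/hr; total ≈ 205 mm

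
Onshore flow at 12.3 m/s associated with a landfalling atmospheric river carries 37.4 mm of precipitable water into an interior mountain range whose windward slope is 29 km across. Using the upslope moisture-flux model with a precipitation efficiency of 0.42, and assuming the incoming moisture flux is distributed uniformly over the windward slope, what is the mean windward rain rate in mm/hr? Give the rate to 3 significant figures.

Incoming column moisture flux per unit ridge length: F = V × PW = 12.3 × 37.4 = 460.02 mm·m/s.
Spread over the 29 km slope with efficiency ε = 0.42: R = ε·F/W = 0.42 × 460.02 / 29000 m = 6.662e-03 mm/s.
R = 6.662e-03 × 3600 = 24.0 mm/hr.

R ≈ 24.0 mm/hr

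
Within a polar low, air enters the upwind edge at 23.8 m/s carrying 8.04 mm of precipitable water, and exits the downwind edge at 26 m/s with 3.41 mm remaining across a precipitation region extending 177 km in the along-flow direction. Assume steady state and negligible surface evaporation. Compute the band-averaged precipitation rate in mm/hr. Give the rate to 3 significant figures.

R ≈ 2.09 mm/hr

Column moisture flux per unit crosswind length is F = V × PW.
Inflow: F_in = 23.8 × 8.04 = 191.352 mm·m/s
Outflow: F_out = 26 × 3.41 = 88.66 mm·m/s
Steady-state rate R = (F_in − F_out)/L = (191.352 − 88.66) / 177000 m = 5.802e-04 mm/s.
R = 5.802e-04 × 3600 = 2.09 mm/hr.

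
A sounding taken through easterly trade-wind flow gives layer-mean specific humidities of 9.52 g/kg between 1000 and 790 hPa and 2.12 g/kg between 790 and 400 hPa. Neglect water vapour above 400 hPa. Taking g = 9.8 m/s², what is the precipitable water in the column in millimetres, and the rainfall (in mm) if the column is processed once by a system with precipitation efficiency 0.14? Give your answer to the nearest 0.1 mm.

PW ≈ 28.8 mm; rainfall ≈ 4.0 mm

Precipitable water is the column-integrated vapour mass per unit area: PW = (1/g) Σ q̄ Δp, with q in kg/kg and Δp in Pa (1 kg/m² of water = 1 mm).
Layer 1000–790 hPa: Δp = 210 hPa = 21000 Pa, q̄ = 0.00952 kg/kg → 0.00952 × 21000 / 9.8 = 20.40 mm
Layer 790–400 hPa: Δp = 390 hPa = 39000 Pa, q̄ = 0.00212 kg/kg → 0.00212 × 39000 / 9.8 = 8.44 mm
PW = 20.40 + 8.44 = 28.84 ≈ 28.8 mm.
Rainfall = ε × PW = 0.14 × 28.8 = 4.0 mm.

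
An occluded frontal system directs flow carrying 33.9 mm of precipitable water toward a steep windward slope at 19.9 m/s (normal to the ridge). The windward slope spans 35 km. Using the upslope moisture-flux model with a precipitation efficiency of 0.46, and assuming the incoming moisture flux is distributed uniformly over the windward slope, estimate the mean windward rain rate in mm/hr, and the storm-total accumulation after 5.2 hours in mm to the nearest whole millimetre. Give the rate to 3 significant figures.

Incoming column moisture flux per unit ridge length: F = V × PW = 19.9 × 33.9 = 674.61 mm·m/s.
Spread over the 35 km slope with efficiency ε = 0.46: R = ε·F/W = 0.46 × 674.61 / 35000 m = 8.866e-03 mm/s.
R = 8.866e-03 × 3600 = 31.9 mm/hr.
Over 5.2 h: total = 31.9 × 5.2 = 165.88 ≈ 166 mm.

R ≈ 31.9 mm/hr; total ≈ 166 mm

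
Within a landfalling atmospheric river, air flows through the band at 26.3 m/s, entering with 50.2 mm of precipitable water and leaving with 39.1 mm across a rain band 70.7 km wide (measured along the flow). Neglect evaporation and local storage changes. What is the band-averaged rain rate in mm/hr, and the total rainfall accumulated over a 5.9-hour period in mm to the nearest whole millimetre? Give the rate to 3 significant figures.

Column moisture flux per unit crosswind length is F = V × PW.
Inflow: F_in = 26.3 × 50.2 = 1320.26 mm·m/s
Outflow: F_out = 26.3 × 39.1 = 1028.33 mm·m/s
Steady-state rate R = (F_in − F_out)/L = (1320.26 − 1028.33) / 70700 m = 4.129e-03 mm/s.
R = 4.129e-03 × 3600 = 14.9 mm/hr.
Over 5.9 h: total = 14.9 × 5.9 = 87.91 ≈ 88 mm.

R ≈ 14.9 mm/hr; total ≈ 88 mm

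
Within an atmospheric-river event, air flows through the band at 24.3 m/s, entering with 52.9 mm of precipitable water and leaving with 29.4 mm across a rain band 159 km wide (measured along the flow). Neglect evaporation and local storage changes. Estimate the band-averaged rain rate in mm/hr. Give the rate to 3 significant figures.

Column moisture flux per unit crosswind length is F = V × PW.
Inflow: F_in = 24.3 × 52.9 = 1285.47 mm·m/s
Outflow: F_out = 24.3 × 29.4 = 714.42 mm·m/s
Steady-state rate R = (F_in − F_out)/L = (1285.47 − 714.42) / 159000 m = 3.592e-03 mm/s.
R = 3.592e-03 × 3600 = 12.9 mm/hr.

R ≈ 12.9 mm/hr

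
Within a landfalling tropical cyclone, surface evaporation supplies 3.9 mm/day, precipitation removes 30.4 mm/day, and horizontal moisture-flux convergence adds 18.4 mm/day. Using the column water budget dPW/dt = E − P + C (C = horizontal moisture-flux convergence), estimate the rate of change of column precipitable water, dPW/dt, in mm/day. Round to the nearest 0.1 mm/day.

dPW/dt ≈ -8.1 mm/day

dPW/dt = E − P + C = 3.9 − 30.4 + (18.4) = -8.1 mm/day.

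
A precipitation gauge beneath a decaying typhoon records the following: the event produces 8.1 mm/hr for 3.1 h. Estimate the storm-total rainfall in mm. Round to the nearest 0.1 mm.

Total = Σ Rᵢ Δtᵢ = 8.1 × 3.1
      = 25.11 = 25.1 mm.

total ≈ 25.1 mm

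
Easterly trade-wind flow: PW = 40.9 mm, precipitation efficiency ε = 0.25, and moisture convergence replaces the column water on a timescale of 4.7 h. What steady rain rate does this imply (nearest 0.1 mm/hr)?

Each overturning extracts ε × PW = 0.25 × 40.9 = 10.225 mm.
Rate = ε·PW / τ = 10.225 / 4.7 h = 2.2 mm/hr.

R ≈ 2.2 mm/hr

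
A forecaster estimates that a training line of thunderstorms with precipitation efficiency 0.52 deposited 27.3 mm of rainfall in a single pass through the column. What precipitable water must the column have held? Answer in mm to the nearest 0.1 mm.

PW ≈ 52.5 mm

PW = rainfall / ε = 27.3 / 0.52 = 52.5 mm.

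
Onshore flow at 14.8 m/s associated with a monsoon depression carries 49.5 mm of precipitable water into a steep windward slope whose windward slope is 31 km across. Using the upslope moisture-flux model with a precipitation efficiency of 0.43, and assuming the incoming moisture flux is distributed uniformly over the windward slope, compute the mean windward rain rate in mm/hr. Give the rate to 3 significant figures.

R ≈ 36.6 mm/hr

Incoming column moisture flux per unit ridge length: F = V × PW = 14.8 × 49.5 = 732.6 mm·m/s.
Spread over the 31 km slope with efficiency ε = 0.43: R = ε·F/W = 0.43 × 732.6 / 31000 m = 1.016e-02 mm/s.
R = 1.016e-02 × 3600 = 36.6 mm/hr.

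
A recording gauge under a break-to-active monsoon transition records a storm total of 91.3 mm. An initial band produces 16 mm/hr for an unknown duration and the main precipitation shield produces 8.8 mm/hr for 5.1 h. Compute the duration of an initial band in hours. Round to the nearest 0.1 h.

duration ≈ 2.9 h

Known phases: 8.8 × 5.1 = 44.88 mm.
Remaining depth = 91.3 − 44.88 = 46.42 mm.
Duration = 46.42 / 16 = 2.9 h.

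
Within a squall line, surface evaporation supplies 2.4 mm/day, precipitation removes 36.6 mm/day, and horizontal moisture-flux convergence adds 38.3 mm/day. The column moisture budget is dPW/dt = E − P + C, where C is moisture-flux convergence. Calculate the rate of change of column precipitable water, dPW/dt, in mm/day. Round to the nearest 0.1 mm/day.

dPW/dt ≈ 4.1 mm/day

dPW/dt = E − P + C = 2.4 − 36.6 + (38.3) = 4.1 mm/day.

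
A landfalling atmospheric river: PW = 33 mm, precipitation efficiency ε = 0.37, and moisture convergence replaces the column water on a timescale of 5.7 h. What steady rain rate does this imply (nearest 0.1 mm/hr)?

R ≈ 2.1 mm/hr

Each overturning extracts ε × PW = 0.37 × 33 = 12.21 mm.
Rate = ε·PW / τ = 12.21 / 5.7 h = 2.1 mm/hr.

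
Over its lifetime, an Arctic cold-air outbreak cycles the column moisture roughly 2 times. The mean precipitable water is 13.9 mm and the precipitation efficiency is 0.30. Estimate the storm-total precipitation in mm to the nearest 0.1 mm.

Each cycle deposits ε × PW = 0.30 × 13.9 = 4.17 mm.
Over 2 cycles: 2 × 4.17 = 8.3 mm.

precipitation ≈ 8.3 mm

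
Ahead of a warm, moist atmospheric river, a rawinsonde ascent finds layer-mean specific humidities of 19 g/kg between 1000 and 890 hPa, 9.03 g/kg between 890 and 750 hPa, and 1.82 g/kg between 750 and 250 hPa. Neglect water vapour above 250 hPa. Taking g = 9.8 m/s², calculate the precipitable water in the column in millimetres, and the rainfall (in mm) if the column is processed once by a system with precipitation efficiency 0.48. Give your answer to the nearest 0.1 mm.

Precipitable water is the column-integrated vapour mass per unit area: PW = (1/g) Σ q̄ Δp, with q in kg/kg and Δp in Pa (1 kg/m² of water = 1 mm).
Layer 1000–890 hPa: Δp = 110 hPa = 11000 Pa, q̄ = 0.019 kg/kg → 0.019 × 11000 / 9.8 = 21.33 mm
Layer 890–750 hPa: Δp = 140 hPa = 14000 Pa, q̄ = 0.00903 kg/kg → 0.00903 × 14000 / 9.8 = 12.90 mm
Layer 750–250 hPa: Δp = 500 hPa = 50000 Pa, q̄ = 0.00182 kg/kg → 0.00182 × 50000 / 9.8 = 9.29 mm
PW = 21.33 + 12.90 + 9.29 = 43.52 ≈ 43.5 mm.
Rainfall = ε × PW = 0.48 × 43.5 = 20.9 mm.

PW ≈ 43.5 mm; rainfall ≈ 20.9 mm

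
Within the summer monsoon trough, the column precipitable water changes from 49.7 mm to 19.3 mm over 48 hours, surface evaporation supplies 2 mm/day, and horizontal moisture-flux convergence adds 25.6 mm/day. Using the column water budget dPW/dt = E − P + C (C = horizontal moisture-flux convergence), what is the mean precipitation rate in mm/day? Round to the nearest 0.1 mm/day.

P ≈ 42.8 mm/day

dPW/dt = (19.3 − 49.7) mm / (48/24 day) = -15.200 mm/day.
P = E + C − dPW/dt = 2 + (25.6) − (-15.200) = 42.8 mm/day.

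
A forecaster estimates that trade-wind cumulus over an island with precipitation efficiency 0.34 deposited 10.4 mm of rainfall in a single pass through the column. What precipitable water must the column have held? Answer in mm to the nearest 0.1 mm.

PW ≈ 30.6 mm

PW = rainfall / ε = 10.4 / 0.34 = 30.6 mm.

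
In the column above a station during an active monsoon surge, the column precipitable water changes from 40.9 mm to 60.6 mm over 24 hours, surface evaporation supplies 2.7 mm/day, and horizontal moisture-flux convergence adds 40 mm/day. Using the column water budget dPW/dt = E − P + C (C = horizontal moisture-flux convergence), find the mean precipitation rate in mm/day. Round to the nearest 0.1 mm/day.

dPW/dt = (60.6 − 40.9) mm / (24/24 day) = +19.700 mm/day.
P = E + C − dPW/dt = 2.7 + (40) − (+19.700) = 23.0 mm/day.

P ≈ 23.0 mm/day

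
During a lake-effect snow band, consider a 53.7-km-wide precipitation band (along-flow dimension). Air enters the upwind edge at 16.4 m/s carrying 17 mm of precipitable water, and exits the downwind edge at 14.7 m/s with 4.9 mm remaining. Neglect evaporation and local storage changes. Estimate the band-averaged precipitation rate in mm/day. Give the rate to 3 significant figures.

R ≈ 333 mm/day

Column moisture flux per unit crosswind length is F = V × PW.
Inflow: F_in = 16.4 × 17 = 278.8 mm·m/s
Outflow: F_out = 14.7 × 4.9 = 72.03 mm·m/s
Steady-state rate R = (F_in − F_out)/L = (278.8 − 72.03) / 53700 m = 3.850e-03 mm/s.
R = 3.850e-03 × 3600 × 24 = 333 mm/day.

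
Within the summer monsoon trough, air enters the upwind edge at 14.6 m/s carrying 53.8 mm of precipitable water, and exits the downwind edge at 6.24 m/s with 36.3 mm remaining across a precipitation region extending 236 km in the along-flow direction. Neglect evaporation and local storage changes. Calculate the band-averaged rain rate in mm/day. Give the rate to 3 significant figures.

Column moisture flux per unit crosswind length is F = V × PW.
Inflow: F_in = 14.6 × 53.8 = 785.48 mm·m/s
Outflow: F_out = 6.24 × 36.3 = 226.512 mm·m/s
Steady-state rate R = (F_in − F_out)/L = (785.48 − 226.512) / 236000 m = 2.369e-03 mm/s.
R = 2.369e-03 × 3600 × 24 = 205 mm/day.

R ≈ 205 mm/day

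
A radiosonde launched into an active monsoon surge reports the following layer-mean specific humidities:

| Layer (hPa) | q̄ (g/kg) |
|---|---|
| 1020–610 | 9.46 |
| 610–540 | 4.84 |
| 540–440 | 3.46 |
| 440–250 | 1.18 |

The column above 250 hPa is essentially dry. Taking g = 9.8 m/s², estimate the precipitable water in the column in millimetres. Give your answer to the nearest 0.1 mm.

PW ≈ 48.9 mm

Precipitable water is the column-integrated vapour mass per unit area: PW = (1/g) Σ q̄ Δp, with q in kg/kg and Δp in Pa (1 kg/m² of water = 1 mm).
Layer 1020–610 hPa: Δp = 410 hPa = 41000 Pa, q̄ = 0.00946 kg/kg → 0.00946 × 41000 / 9.8 = 39.58 mm
Layer 610–540 hPa: Δp = 70 hPa = 7000 Pa, q̄ = 0.00484 kg/kg → 0.00484 × 7000 / 9.8 = 3.46 mm
Layer 540–440 hPa: Δp = 100 hPa = 10000 Pa, q̄ = 0.00346 kg/kg → 0.00346 × 10000 / 9.8 = 3.53 mm
Layer 440–250 hPa: Δp = 190 hPa = 19000 Pa, q̄ = 0.00118 kg/kg → 0.00118 × 19000 / 9.8 = 2.29 mm
PW = 39.58 + 3.46 + 3.53 + 2.29 = 48.86 ≈ 48.9 mm.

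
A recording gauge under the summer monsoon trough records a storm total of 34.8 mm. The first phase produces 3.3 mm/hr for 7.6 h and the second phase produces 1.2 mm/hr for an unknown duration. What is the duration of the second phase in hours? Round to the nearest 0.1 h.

Known phases: 3.3 × 7.6 = 25.08 mm.
Remaining depth = 34.8 − 25.08 = 9.72 mm.
Duration = 9.72 / 1.2 = 8.1 h.

duration ≈ 8.1 h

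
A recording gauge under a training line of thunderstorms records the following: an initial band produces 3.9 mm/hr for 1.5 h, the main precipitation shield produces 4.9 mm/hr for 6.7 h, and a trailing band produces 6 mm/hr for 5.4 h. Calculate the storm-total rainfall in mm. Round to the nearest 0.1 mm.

Total = Σ Rᵢ Δtᵢ = 3.9 × 1.5 + 4.9 × 6.7 + 6 × 5.4
      = 5.85 + 32.83 + 32.4 = 71.1 mm.

total ≈ 71.1 mm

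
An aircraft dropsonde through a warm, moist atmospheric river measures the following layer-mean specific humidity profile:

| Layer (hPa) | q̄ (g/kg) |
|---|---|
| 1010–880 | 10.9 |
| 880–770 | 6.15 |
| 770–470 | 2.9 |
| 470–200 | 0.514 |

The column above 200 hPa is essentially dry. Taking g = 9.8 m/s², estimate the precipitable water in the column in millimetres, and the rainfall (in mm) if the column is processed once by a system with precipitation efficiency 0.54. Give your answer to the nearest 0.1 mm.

Precipitable water is the column-integrated vapour mass per unit area: PW = (1/g) Σ q̄ Δp, with q in kg/kg and Δp in Pa (1 kg/m² of water = 1 mm).
Layer 1010–880 hPa: Δp = 130 hPa = 13000 Pa, q̄ = 0.0109 kg/kg → 0.0109 × 13000 / 9.8 = 14.46 mm
Layer 880–770 hPa: Δp = 110 hPa = 11000 Pa, q̄ = 0.00615 kg/kg → 0.00615 × 11000 / 9.8 = 6.90 mm
Layer 770–470 hPa: Δp = 300 hPa = 30000 Pa, q̄ = 0.0029 kg/kg → 0.0029 × 30000 / 9.8 = 8.88 mm
Layer 470–200 hPa: Δp = 270 hPa = 27000 Pa, q̄ = 0.000514 kg/kg → 0.000514 × 27000 / 9.8 = 1.42 mm
PW = 14.46 + 6.90 + 8.88 + 1.42 = 31.66 ≈ 31.7 mm.
Rainfall = ε × PW = 0.54 × 31.7 = 17.1 mm.

PW ≈ 31.7 mm; rainfall ≈ 17.1 mm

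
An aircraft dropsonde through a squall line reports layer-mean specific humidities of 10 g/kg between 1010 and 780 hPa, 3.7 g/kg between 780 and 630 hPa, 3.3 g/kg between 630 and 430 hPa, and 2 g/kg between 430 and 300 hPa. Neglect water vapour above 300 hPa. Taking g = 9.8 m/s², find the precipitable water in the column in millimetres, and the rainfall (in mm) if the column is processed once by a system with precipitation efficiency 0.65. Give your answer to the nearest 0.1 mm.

Precipitable water is the column-integrated vapour mass per unit area: PW = (1/g) Σ q̄ Δp, with q in kg/kg and Δp in Pa (1 kg/m² of water = 1 mm).
Layer 1010–780 hPa: Δp = 230 hPa = 23000 Pa, q̄ = 0.01 kg/kg → 0.01 × 23000 / 9.8 = 23.47 mm
Layer 780–630 hPa: Δp = 150 hPa = 15000 Pa, q̄ = 0.0037 kg/kg → 0.0037 × 15000 / 9.8 = 5.66 mm
Layer 630–430 hPa: Δp = 200 hPa = 20000 Pa, q̄ = 0.0033 kg/kg → 0.0033 × 20000 / 9.8 = 6.73 mm
Layer 430–300 hPa: Δp = 130 hPa = 13000 Pa, q̄ = 0.002 kg/kg → 0.002 × 13000 / 9.8 = 2.65 mm
PW = 23.47 + 5.66 + 6.73 + 2.65 = 38.51 ≈ 38.5 mm.
Rainfall = ε × PW = 0.65 × 38.5 = 25.0 mm.

PW ≈ 38.5 mm; rainfall ≈ 25.0 mm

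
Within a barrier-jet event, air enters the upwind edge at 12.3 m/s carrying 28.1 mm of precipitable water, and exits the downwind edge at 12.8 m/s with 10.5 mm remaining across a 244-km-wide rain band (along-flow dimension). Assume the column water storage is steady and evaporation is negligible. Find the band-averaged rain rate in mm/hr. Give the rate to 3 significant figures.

Column moisture flux per unit crosswind length is F = V × PW.
Inflow: F_in = 12.3 × 28.1 = 345.63 mm·m/s
Outflow: F_out = 12.8 × 10.5 = 134.4 mm·m/s
Steady-state rate R = (F_in − F_out)/L = (345.63 − 134.4) / 244000 m = 8.657e-04 mm/s.
R = 8.657e-04 × 3600 = 3.12 mm/hr.

R ≈ 3.12 mm/hr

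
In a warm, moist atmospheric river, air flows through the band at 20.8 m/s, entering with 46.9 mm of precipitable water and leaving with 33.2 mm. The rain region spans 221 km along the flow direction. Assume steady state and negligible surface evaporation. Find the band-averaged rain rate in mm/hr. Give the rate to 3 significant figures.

R ≈ 4.64 mm/hr

Column moisture flux per unit crosswind length is F = V × PW.
Inflow: F_in = 20.8 × 46.9 = 975.52 mm·m/s
Outflow: F_out = 20.8 × 33.2 = 690.56 mm·m/s
Steady-state rate R = (F_in − F_out)/L = (975.52 − 690.56) / 221000 m = 1.289e-03 mm/s.
R = 1.289e-03 × 3600 = 4.64 mm/hr.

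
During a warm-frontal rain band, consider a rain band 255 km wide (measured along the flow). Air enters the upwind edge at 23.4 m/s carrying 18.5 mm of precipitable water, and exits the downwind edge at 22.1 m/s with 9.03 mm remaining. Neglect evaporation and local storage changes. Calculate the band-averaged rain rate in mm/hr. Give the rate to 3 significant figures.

R ≈ 3.29 mm/hr

Column moisture flux per unit crosswind length is F = V × PW.
Inflow: F_in = 23.4 × 18.5 = 432.9 mm·m/s
Outflow: F_out = 22.1 × 9.03 = 199.563 mm·m/s
Steady-state rate R = (F_in − F_out)/L = (432.9 − 199.563) / 255000 m = 9.150e-04 mm/s.
R = 9.150e-04 × 3600 = 3.29 mm/hr.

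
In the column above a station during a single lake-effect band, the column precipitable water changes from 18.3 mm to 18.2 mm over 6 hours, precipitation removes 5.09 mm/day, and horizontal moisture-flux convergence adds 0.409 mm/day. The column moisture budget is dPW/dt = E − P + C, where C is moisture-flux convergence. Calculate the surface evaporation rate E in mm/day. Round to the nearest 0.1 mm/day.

dPW/dt = (18.2 − 18.3) mm / (6/24 day) = -0.400 mm/day.
E = dPW/dt + P − C = (-0.400) + 5.09 − (0.409) = 4.3 mm/day.

E ≈ 4.3 mm/day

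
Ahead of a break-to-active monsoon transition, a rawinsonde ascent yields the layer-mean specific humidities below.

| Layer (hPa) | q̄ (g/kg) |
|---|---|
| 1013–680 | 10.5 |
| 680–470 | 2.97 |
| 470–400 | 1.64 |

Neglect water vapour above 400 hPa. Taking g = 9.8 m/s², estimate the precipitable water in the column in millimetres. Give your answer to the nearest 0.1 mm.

PW ≈ 43.2 mm

Precipitable water is the column-integrated vapour mass per unit area: PW = (1/g) Σ q̄ Δp, with q in kg/kg and Δp in Pa (1 kg/m² of water = 1 mm).
Layer 1013–680 hPa: Δp = 333 hPa = 33300 Pa, q̄ = 0.0105 kg/kg → 0.0105 × 33300 / 9.8 = 35.68 mm
Layer 680–470 hPa: Δp = 210 hPa = 21000 Pa, q̄ = 0.00297 kg/kg → 0.00297 × 21000 / 9.8 = 6.36 mm
Layer 470–400 hPa: Δp = 70 hPa = 7000 Pa, q̄ = 0.00164 kg/kg → 0.00164 × 7000 / 9.8 = 1.17 mm
PW = 35.68 + 6.36 + 1.17 = 43.21 ≈ 43.2 mm.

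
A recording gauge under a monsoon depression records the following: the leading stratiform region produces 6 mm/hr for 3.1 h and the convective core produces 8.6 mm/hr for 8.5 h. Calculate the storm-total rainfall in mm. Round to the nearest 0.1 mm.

Total = Σ Rᵢ Δtᵢ = 6 × 3.1 + 8.6 × 8.5
      = 18.6 + 73.1 = 91.7 mm.

total ≈ 91.7 mm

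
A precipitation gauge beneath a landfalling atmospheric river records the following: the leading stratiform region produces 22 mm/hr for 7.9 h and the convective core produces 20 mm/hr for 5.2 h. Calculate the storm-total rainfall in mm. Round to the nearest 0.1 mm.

Total = Σ Rᵢ Δtᵢ = 22 × 7.9 + 20 × 5.2
      = 173.8 + 104 = 277.8 mm.

total ≈ 277.8 mm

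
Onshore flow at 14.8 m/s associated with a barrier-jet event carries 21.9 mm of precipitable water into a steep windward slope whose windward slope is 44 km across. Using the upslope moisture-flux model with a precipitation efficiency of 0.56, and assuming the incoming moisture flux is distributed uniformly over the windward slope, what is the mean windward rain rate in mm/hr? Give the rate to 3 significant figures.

Incoming column moisture flux per unit ridge length: F = V × PW = 14.8 × 21.9 = 324.12 mm·m/s.
Spread over the 44 km slope with efficiency ε = 0.56: R = ε·F/W = 0.56 × 324.12 / 44000 m = 4.125e-03 mm/s.
R = 4.125e-03 × 3600 = 14.9 mm/hr.

R ≈ 14.9 mm/hr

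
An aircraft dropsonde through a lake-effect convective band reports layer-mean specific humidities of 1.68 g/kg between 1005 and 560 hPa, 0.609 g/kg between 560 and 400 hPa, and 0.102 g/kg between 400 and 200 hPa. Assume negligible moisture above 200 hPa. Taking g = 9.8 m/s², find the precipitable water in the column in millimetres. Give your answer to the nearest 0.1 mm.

Precipitable water is the column-integrated vapour mass per unit area: PW = (1/g) Σ q̄ Δp, with q in kg/kg and Δp in Pa (1 kg/m² of water = 1 mm).
Layer 1005–560 hPa: Δp = 445 hPa = 44500 Pa, q̄ = 0.00168 kg/kg → 0.00168 × 44500 / 9.8 = 7.63 mm
Layer 560–400 hPa: Δp = 160 hPa = 16000 Pa, q̄ = 0.000609 kg/kg → 0.000609 × 16000 / 9.8 = 0.99 mm
Layer 400–200 hPa: Δp = 200 hPa = 20000 Pa, q̄ = 0.000102 kg/kg → 0.000102 × 20000 / 9.8 = 0.21 mm
PW = 7.63 + 0.99 + 0.21 = 8.83 ≈ 8.8 mm.

PW ≈ 8.8 mm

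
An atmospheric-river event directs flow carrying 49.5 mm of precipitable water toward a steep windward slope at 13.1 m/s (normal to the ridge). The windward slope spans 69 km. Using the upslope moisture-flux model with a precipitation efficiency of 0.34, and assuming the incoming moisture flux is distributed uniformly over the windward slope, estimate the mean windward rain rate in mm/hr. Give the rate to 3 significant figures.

R ≈ 11.5 mm/hr

Incoming column moisture flux per unit ridge length: F = V × PW = 13.1 × 49.5 = 648.45 mm·m/s.
Spread over the 69 km slope with efficiency ε = 0.34: R = ε·F/W = 0.34 × 648.45 / 69000 m = 3.195e-03 mm/s.
R = 3.195e-03 × 3600 = 11.5 mm/hr.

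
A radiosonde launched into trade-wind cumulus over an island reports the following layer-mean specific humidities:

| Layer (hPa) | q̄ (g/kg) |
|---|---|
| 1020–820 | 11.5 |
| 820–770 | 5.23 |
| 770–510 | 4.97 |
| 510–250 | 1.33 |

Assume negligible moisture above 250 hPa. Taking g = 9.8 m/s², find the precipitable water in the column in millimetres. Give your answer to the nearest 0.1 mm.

Precipitable water is the column-integrated vapour mass per unit area: PW = (1/g) Σ q̄ Δp, with q in kg/kg and Δp in Pa (1 kg/m² of water = 1 mm).
Layer 1020–820 hPa: Δp = 200 hPa = 20000 Pa, q̄ = 0.0115 kg/kg → 0.0115 × 20000 / 9.8 = 23.47 mm
Layer 820–770 hPa: Δp = 50 hPa = 5000 Pa, q̄ = 0.00523 kg/kg → 0.00523 × 5000 / 9.8 = 2.67 mm
Layer 770–510 hPa: Δp = 260 hPa = 26000 Pa, q̄ = 0.00497 kg/kg → 0.00497 × 26000 / 9.8 = 13.19 mm
Layer 510–250 hPa: Δp = 260 hPa = 26000 Pa, q̄ = 0.00133 kg/kg → 0.00133 × 26000 / 9.8 = 3.53 mm
PW = 23.47 + 2.67 + 13.19 + 3.53 = 42.86 ≈ 42.9 mm.

PW ≈ 42.9 mm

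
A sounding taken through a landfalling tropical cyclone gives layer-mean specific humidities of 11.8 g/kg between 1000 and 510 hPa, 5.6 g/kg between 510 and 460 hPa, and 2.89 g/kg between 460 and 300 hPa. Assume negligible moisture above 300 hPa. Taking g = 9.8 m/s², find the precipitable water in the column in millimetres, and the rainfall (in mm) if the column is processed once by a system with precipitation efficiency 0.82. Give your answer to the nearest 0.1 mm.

Precipitable water is the column-integrated vapour mass per unit area: PW = (1/g) Σ q̄ Δp, with q in kg/kg and Δp in Pa (1 kg/m² of water = 1 mm).
Layer 1000–510 hPa: Δp = 490 hPa = 49000 Pa, q̄ = 0.0118 kg/kg → 0.0118 × 49000 / 9.8 = 59.00 mm
Layer 510–460 hPa: Δp = 50 hPa = 5000 Pa, q̄ = 0.0056 kg/kg → 0.0056 × 5000 / 9.8 = 2.86 mm
Layer 460–300 hPa: Δp = 160 hPa = 16000 Pa, q̄ = 0.00289 kg/kg → 0.00289 × 16000 / 9.8 = 4.72 mm
PW = 59.00 + 2.86 + 4.72 = 66.58 ≈ 66.6 mm.
Rainfall = ε × PW = 0.82 × 66.6 = 54.6 mm.

PW ≈ 66.6 mm; rainfall ≈ 54.6 mm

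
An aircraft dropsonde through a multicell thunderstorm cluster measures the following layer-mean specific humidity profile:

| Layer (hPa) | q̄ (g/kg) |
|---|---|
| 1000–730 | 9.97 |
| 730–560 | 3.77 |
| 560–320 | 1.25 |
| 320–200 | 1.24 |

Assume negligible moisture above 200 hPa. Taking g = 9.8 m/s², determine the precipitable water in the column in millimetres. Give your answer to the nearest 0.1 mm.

Precipitable water is the column-integrated vapour mass per unit area: PW = (1/g) Σ q̄ Δp, with q in kg/kg and Δp in Pa (1 kg/m² of water = 1 mm).
Layer 1000–730 hPa: Δp = 270 hPa = 27000 Pa, q̄ = 0.00997 kg/kg → 0.00997 × 27000 / 9.8 = 27.47 mm
Layer 730–560 hPa: Δp = 170 hPa = 17000 Pa, q̄ = 0.00377 kg/kg → 0.00377 × 17000 / 9.8 = 6.54 mm
Layer 560–320 hPa: Δp = 240 hPa = 24000 Pa, q̄ = 0.00125 kg/kg → 0.00125 × 24000 / 9.8 = 3.06 mm
Layer 320–200 hPa: Δp = 120 hPa = 12000 Pa, q̄ = 0.00124 kg/kg → 0.00124 × 12000 / 9.8 = 1.52 mm
PW = 27.47 + 6.54 + 3.06 + 1.52 = 38.59 ≈ 38.6 mm.

PW ≈ 38.6 mm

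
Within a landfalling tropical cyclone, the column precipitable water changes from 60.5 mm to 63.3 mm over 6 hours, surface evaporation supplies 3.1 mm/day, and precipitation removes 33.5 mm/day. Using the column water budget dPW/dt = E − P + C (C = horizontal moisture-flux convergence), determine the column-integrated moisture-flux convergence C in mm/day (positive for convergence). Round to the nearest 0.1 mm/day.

dPW/dt = (63.3 − 60.5) mm / (6/24 day) = +11.200 mm/day.
C = dPW/dt − E + P = (+11.200) − 3.1 + 33.5 = 41.6 mm/day.

C ≈ 41.6 mm/day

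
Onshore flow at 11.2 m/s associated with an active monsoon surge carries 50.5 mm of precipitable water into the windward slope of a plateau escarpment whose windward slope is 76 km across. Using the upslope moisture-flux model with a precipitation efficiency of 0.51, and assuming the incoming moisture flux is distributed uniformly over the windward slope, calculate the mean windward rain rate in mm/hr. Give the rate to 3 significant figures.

Incoming column moisture flux per unit ridge length: F = V × PW = 11.2 × 50.5 = 565.6 mm·m/s.
Spread over the 76 km slope with efficiency ε = 0.51: R = ε·F/W = 0.51 × 565.6 / 76000 m = 3.795e-03 mm/s.
R = 3.795e-03 × 3600 = 13.7 mm/hr.

R ≈ 13.7 mm/hr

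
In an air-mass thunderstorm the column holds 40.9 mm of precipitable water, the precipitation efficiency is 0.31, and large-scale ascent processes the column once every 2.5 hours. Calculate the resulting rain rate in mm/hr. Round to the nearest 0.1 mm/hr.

Each overturning extracts ε × PW = 0.31 × 40.9 = 12.679 mm.
Rate = ε·PW / τ = 12.679 / 2.5 h = 5.1 mm/hr.

R ≈ 5.1 mm/hr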